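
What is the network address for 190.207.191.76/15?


IP:   10111110.11001111.10111111.01001100
Mask: 11111111.11111110.00000000.00000000
AND operation:
Net:  10111110.11001110.00000000.00000000
Network: 190.206.0.0/15


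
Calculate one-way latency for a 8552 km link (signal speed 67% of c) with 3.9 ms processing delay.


Speed = 0.67 * 3e5 km/s = 201000 km/s
Propagation delay = 8552 / 201000 = 0.0425 s = 42.5473 ms
Processing delay = 3.9 ms
Total one-way latency = 46.4473 ms


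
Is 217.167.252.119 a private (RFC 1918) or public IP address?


RFC 1918 private ranges:
  10.0.0.0/8 (10.0.0.0 - 10.255.255.255)
  172.16.0.0/12 (172.16.0.0 - 172.31.255.255)
  192.168.0.0/16 (192.168.0.0 - 192.168.255.255)
Public (not in any RFC 1918 range)


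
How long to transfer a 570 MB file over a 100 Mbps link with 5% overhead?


Effective throughput = 100 * (1 - 5/100) = 95 Mbps
File size in Mb = 570 * 8 = 4560 Mb
Time = 4560 / 95
Time = 48 seconds


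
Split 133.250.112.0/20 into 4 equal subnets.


New prefix = 20 + 2 = 22
Each subnet has 1024 addresses
  133.250.112.0/22
  133.250.116.0/22
  133.250.120.0/22
  133.250.124.0/22
Subnets: 133.250.112.0/22, 133.250.116.0/22, 133.250.120.0/22, 133.250.124.0/22


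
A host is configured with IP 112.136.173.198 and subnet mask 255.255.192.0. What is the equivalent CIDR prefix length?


Binary: 11111111.11111111.11000000.00000000
Count leading 1s
Prefix: /18


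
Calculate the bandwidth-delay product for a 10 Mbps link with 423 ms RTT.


BDP = bandwidth * RTT
= 10 Mbps * 423 ms
= 10 * 1e6 * 423 / 1000 bits
= 4230000 bits
= 528750 bytes
= 516.3574 KB
BDP = 4230000 bits (528750 bytes)


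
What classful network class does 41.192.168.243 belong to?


First octet: 41
Binary: 00101001
0xxxxxxx -> Class A (1-126)
Class A, default mask 255.0.0.0 (/8)


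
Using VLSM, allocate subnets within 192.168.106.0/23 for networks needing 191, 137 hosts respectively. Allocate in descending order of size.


191 hosts -> /24 (254 usable): 192.168.106.0/24
137 hosts -> /24 (254 usable): 192.168.107.0/24
Allocation: 192.168.106.0/24 (191 hosts, 254 usable); 192.168.107.0/24 (137 hosts, 254 usable)


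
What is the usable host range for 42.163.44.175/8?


Network: 42.0.0.0
Broadcast: 42.255.255.255
First usable = network + 1
Last usable = broadcast - 1
Range: 42.0.0.1 to 42.255.255.254


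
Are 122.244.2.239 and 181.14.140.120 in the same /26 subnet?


Mask: 255.255.255.192
122.244.2.239 AND mask = 122.244.2.192
181.14.140.120 AND mask = 181.14.140.64
No, different subnets (122.244.2.192 vs 181.14.140.64)


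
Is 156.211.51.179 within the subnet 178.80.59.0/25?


Subnet network: 178.80.59.0
Test IP AND mask: 156.211.51.128
No, 156.211.51.179 is not in 178.80.59.0/25


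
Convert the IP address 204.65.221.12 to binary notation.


204 = 11001100
65 = 01000001
221 = 11011101
12 = 00001100
Binary: 11001100.01000001.11011101.00001100


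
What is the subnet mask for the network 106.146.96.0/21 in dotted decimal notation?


/21 means 21 network bits, 11 host bits
Binary: 11111111111111111111100000000000
Mask: 255.255.248.0


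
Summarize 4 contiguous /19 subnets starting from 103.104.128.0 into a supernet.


Original prefix: /19
Number of subnets: 4 = 2^2
New prefix = 19 - 2 = 17
Supernet: 103.104.128.0/17


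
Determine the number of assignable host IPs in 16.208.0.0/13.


Host bits = 32 - 13 = 19
Total addresses = 2^19 = 524288
Usable = total - 2 (network and broadcast)
Usable hosts: 524286


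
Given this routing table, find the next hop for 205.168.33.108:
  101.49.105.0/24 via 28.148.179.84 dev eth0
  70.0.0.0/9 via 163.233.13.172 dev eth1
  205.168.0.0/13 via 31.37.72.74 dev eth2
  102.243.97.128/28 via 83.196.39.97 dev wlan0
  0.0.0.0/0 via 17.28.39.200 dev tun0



Longest prefix match for 205.168.33.108:
  /24 101.49.105.0: no
  /9 70.0.0.0: no
  /13 205.168.0.0: MATCH
  /28 102.243.97.128: no
  /0 0.0.0.0: MATCH
Selected: next-hop 31.37.72.74 via eth2 (matched /13)


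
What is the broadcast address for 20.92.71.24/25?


Network: 20.92.71.0/25
Host bits = 7
Set all host bits to 1:
Broadcast: 20.92.71.127


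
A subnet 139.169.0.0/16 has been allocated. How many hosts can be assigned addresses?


Host bits = 32 - 16 = 16
Total addresses = 2^16 = 65536
Usable = total - 2 (network and broadcast)
Usable hosts: 65534


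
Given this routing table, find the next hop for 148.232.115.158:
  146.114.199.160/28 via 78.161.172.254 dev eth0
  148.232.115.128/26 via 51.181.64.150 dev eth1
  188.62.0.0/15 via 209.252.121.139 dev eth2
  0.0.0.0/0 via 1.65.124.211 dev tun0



Longest prefix match for 148.232.115.158:
  /28 146.114.199.160: no
  /26 148.232.115.128: MATCH
  /15 188.62.0.0: no
  /0 0.0.0.0: MATCH
Selected: next-hop 51.181.64.150 via eth1 (matched /26)


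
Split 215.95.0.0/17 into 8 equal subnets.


New prefix = 17 + 3 = 20
Each subnet has 4096 addresses
  215.95.0.0/20
  215.95.16.0/20
  215.95.32.0/20
  215.95.48.0/20
  215.95.64.0/20
  215.95.80.0/20
  215.95.96.0/20
  215.95.112.0/20
Subnets: 215.95.0.0/20, 215.95.16.0/20, 215.95.32.0/20, 215.95.48.0/20, 215.95.64.0/20, 215.95.80.0/20, 215.95.96.0/20, 215.95.112.0/20


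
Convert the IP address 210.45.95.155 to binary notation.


210 = 11010010
45 = 00101101
95 = 01011111
155 = 10011011
Binary: 11010010.00101101.01011111.10011011


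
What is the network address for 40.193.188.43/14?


IP:   00101000.11000001.10111100.00101011
Mask: 11111111.11111100.00000000.00000000
AND operation:
Net:  00101000.11000000.00000000.00000000
Network: 40.192.0.0/14


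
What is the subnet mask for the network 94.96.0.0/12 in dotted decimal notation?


/12 means 12 network bits, 20 host bits
Binary: 11111111111100000000000000000000
Mask: 255.240.0.0


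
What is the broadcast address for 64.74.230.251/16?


Network: 64.74.0.0/16
Host bits = 16
Set all host bits to 1:
Broadcast: 64.74.255.255


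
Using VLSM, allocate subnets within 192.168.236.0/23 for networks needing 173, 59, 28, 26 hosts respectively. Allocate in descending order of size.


173 hosts -> /24 (254 usable): 192.168.236.0/24
59 hosts -> /26 (62 usable): 192.168.237.0/26
28 hosts -> /27 (30 usable): 192.168.237.64/27
26 hosts -> /27 (30 usable): 192.168.237.96/27
Allocation: 192.168.236.0/24 (173 hosts, 254 usable); 192.168.237.0/26 (59 hosts, 62 usable); 192.168.237.64/27 (28 hosts, 30 usable); 192.168.237.96/27 (26 hosts, 30 usable)


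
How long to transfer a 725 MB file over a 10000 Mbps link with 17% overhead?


Effective throughput = 10000 * (1 - 17/100) = 8300 Mbps
File size in Mb = 725 * 8 = 5800 Mb
Time = 5800 / 8300
Time = 0.6988 seconds


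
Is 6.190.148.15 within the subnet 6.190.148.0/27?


Subnet network: 6.190.148.0
Test IP AND mask: 6.190.148.0
Yes, 6.190.148.15 is in 6.190.148.0/27


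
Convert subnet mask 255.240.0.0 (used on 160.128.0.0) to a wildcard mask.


Subnet mask: 255.240.0.0
Wildcard = 255.255.255.255 - subnet mask
255 - 255 = 0
255 - 240 = 15
255 - 0 = 255
255 - 0 = 255
Wildcard: 0.15.255.255


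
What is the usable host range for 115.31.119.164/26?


Network: 115.31.119.128
Broadcast: 115.31.119.191
First usable = network + 1
Last usable = broadcast - 1
Range: 115.31.119.129 to 115.31.119.190


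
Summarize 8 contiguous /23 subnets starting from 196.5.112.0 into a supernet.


Original prefix: /23
Number of subnets: 8 = 2^3
New prefix = 23 - 3 = 20
Supernet: 196.5.112.0/20


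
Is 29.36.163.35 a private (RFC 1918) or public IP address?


RFC 1918 private ranges:
  10.0.0.0/8 (10.0.0.0 - 10.255.255.255)
  172.16.0.0/12 (172.16.0.0 - 172.31.255.255)
  192.168.0.0/16 (192.168.0.0 - 192.168.255.255)
Public (not in any RFC 1918 range)


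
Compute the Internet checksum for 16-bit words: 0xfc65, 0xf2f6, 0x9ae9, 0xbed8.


Sum all words (with carry folding):
+ 0xfc65 = 0xfc65
+ 0xf2f6 = 0xef5c
+ 0x9ae9 = 0x8a46
+ 0xbed8 = 0x491f
One's complement: ~0x491f
Checksum = 0xb6e0


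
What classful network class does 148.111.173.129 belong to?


First octet: 148
Binary: 10010100
10xxxxxx -> Class B (128-191)
Class B, default mask 255.255.0.0 (/16)


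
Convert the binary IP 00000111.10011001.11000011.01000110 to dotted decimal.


00000111 = 7
10011001 = 153
11000011 = 195
01000110 = 70
IP: 7.153.195.70


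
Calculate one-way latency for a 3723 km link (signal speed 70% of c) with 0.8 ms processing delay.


Speed = 0.7 * 3e5 km/s = 210000 km/s
Propagation delay = 3723 / 210000 = 0.0177 s = 17.7286 ms
Processing delay = 0.8 ms
Total one-way latency = 18.5286 ms


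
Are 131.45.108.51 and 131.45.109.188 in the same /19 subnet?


Mask: 255.255.224.0
131.45.108.51 AND mask = 131.45.96.0
131.45.109.188 AND mask = 131.45.96.0
Yes, same subnet (131.45.96.0)


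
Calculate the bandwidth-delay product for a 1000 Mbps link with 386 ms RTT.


BDP = bandwidth * RTT
= 1000 Mbps * 386 ms
= 1000 * 1e6 * 386 / 1000 bits
= 386000000 bits
= 48250000 bytes
= 47119.1406 KB
BDP = 386000000 bits (48250000 bytes)


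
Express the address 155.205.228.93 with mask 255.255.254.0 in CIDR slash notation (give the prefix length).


Binary: 11111111.11111111.11111110.00000000
Count leading 1s
Prefix: /23


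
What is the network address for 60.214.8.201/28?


IP:   00111100.11010110.00001000.11001001
Mask: 11111111.11111111.11111111.11110000
AND operation:
Net:  00111100.11010110.00001000.11000000
Network: 60.214.8.192/28


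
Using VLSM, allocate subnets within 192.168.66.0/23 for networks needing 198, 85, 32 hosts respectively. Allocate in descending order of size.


198 hosts -> /24 (254 usable): 192.168.66.0/24
85 hosts -> /25 (126 usable): 192.168.67.0/25
32 hosts -> /26 (62 usable): 192.168.67.128/26
Allocation: 192.168.66.0/24 (198 hosts, 254 usable); 192.168.67.0/25 (85 hosts, 126 usable); 192.168.67.128/26 (32 hosts, 62 usable)


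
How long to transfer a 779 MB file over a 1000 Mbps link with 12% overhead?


Effective throughput = 1000 * (1 - 12/100) = 880 Mbps
File size in Mb = 779 * 8 = 6232 Mb
Time = 6232 / 880
Time = 7.0818 seconds


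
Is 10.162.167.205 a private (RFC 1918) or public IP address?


RFC 1918 private ranges:
  10.0.0.0/8 (10.0.0.0 - 10.255.255.255)
  172.16.0.0/12 (172.16.0.0 - 172.31.255.255)
  192.168.0.0/16 (192.168.0.0 - 192.168.255.255)
Private (in 10.0.0.0/8)


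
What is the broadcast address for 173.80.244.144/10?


Network: 173.64.0.0/10
Host bits = 22
Set all host bits to 1:
Broadcast: 173.127.255.255


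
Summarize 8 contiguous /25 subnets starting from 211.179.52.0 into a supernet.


Original prefix: /25
Number of subnets: 8 = 2^3
New prefix = 25 - 3 = 22
Supernet: 211.179.52.0/22


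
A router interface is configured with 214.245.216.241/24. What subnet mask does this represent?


/24 means 24 network bits, 8 host bits
Binary: 11111111111111111111111100000000
Mask: 255.255.255.0


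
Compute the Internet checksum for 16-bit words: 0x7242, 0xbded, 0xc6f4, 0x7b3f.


Sum all words (with carry folding):
+ 0x7242 = 0x7242
+ 0xbded = 0x3030
+ 0xc6f4 = 0xf724
+ 0x7b3f = 0x7264
One's complement: ~0x7264
Checksum = 0x8d9b


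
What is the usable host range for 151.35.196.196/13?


Network: 151.32.0.0
Broadcast: 151.39.255.255
First usable = network + 1
Last usable = broadcast - 1
Range: 151.32.0.1 to 151.39.255.254


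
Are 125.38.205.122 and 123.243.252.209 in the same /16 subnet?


Mask: 255.255.0.0
125.38.205.122 AND mask = 125.38.0.0
123.243.252.209 AND mask = 123.243.0.0
No, different subnets (125.38.0.0 vs 123.243.0.0)


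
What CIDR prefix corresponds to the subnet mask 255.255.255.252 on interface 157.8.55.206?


Binary: 11111111.11111111.11111111.11111100
Count leading 1s
Prefix: /30


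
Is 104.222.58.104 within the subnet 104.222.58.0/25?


Subnet network: 104.222.58.0
Test IP AND mask: 104.222.58.0
Yes, 104.222.58.104 is in 104.222.58.0/25


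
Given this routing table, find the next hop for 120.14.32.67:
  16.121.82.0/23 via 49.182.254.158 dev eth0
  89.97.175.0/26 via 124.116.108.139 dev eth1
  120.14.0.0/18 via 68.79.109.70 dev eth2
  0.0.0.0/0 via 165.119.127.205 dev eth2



Longest prefix match for 120.14.32.67:
  /23 16.121.82.0: no
  /26 89.97.175.0: no
  /18 120.14.0.0: MATCH
  /0 0.0.0.0: MATCH
Selected: next-hop 68.79.109.70 via eth2 (matched /18)


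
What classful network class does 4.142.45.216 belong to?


First octet: 4
Binary: 00000100
0xxxxxxx -> Class A (1-126)
Class A, default mask 255.0.0.0 (/8)


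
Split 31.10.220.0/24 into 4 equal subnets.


New prefix = 24 + 2 = 26
Each subnet has 64 addresses
  31.10.220.0/26
  31.10.220.64/26
  31.10.220.128/26
  31.10.220.192/26
Subnets: 31.10.220.0/26, 31.10.220.64/26, 31.10.220.128/26, 31.10.220.192/26


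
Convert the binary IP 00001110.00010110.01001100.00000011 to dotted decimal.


00001110 = 14
00010110 = 22
01001100 = 76
00000011 = 3
IP: 14.22.76.3


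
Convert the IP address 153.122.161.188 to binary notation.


153 = 10011001
122 = 01111010
161 = 10100001
188 = 10111100
Binary: 10011001.01111010.10100001.10111100


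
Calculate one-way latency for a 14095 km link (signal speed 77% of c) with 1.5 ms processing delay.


Speed = 0.77 * 3e5 km/s = 231000 km/s
Propagation delay = 14095 / 231000 = 0.061 s = 61.0173 ms
Processing delay = 1.5 ms
Total one-way latency = 62.5173 ms


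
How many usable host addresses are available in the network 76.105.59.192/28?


Host bits = 32 - 28 = 4
Total addresses = 2^4 = 16
Usable = total - 2 (network and broadcast)
Usable hosts: 14


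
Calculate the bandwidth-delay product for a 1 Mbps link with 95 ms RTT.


BDP = bandwidth * RTT
= 1 Mbps * 95 ms
= 1 * 1e6 * 95 / 1000 bits
= 95000 bits
= 11875 bytes
= 11.5967 KB
BDP = 95000 bits (11875 bytes)


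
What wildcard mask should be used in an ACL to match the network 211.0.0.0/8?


Subnet mask: 255.0.0.0
Wildcard = 255.255.255.255 - subnet mask
255 - 255 = 0
255 - 0 = 255
255 - 0 = 255
255 - 0 = 255
Wildcard: 0.255.255.255


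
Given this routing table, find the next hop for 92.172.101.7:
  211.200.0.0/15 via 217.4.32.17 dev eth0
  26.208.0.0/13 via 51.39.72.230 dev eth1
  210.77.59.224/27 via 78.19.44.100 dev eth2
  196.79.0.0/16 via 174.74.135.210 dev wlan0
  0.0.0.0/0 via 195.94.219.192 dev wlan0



Longest prefix match for 92.172.101.7:
  /15 211.200.0.0: no
  /13 26.208.0.0: no
  /27 210.77.59.224: no
  /16 196.79.0.0: no
  /0 0.0.0.0: MATCH
Selected: next-hop 195.94.219.192 via wlan0 (matched /0)


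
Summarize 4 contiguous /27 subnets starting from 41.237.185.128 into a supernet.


Original prefix: /27
Number of subnets: 4 = 2^2
New prefix = 27 - 2 = 25
Supernet: 41.237.185.128/25


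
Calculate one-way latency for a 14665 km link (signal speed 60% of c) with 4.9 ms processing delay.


Speed = 0.6 * 3e5 km/s = 180000 km/s
Propagation delay = 14665 / 180000 = 0.0815 s = 81.4722 ms
Processing delay = 4.9 ms
Total one-way latency = 86.3722 ms


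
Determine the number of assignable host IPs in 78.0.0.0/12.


Host bits = 32 - 12 = 20
Total addresses = 2^20 = 1048576
Usable = total - 2 (network and broadcast)
Usable hosts: 1048574


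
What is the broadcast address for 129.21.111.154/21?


Network: 129.21.104.0/21
Host bits = 11
Set all host bits to 1:
Broadcast: 129.21.111.255


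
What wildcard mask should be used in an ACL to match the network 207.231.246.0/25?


Subnet mask: 255.255.255.128
Wildcard = 255.255.255.255 - subnet mask
255 - 255 = 0
255 - 255 = 0
255 - 255 = 0
255 - 128 = 127
Wildcard: 0.0.0.127


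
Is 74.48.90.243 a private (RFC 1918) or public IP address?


RFC 1918 private ranges:
  10.0.0.0/8 (10.0.0.0 - 10.255.255.255)
  172.16.0.0/12 (172.16.0.0 - 172.31.255.255)
  192.168.0.0/16 (192.168.0.0 - 192.168.255.255)
Public (not in any RFC 1918 range)


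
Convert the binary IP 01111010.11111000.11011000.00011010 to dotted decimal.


01111010 = 122
11111000 = 248
11011000 = 216
00011010 = 26
IP: 122.248.216.26


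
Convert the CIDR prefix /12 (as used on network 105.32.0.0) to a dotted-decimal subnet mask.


/12 means 12 network bits, 20 host bits
Binary: 11111111111100000000000000000000
Mask: 255.240.0.0


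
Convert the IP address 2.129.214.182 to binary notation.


2 = 00000010
129 = 10000001
214 = 11010110
182 = 10110110
Binary: 00000010.10000001.11010110.10110110


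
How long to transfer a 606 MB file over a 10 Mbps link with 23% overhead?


Effective throughput = 10 * (1 - 23/100) = 7.7 Mbps
File size in Mb = 606 * 8 = 4848 Mb
Time = 4848 / 7.7
Time = 629.6104 seconds


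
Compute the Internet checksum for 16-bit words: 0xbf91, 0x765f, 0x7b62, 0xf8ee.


Sum all words (with carry folding):
+ 0xbf91 = 0xbf91
+ 0x765f = 0x35f1
+ 0x7b62 = 0xb153
+ 0xf8ee = 0xaa42
One's complement: ~0xaa42
Checksum = 0x55bd


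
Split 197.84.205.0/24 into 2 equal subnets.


New prefix = 24 + 1 = 25
Each subnet has 128 addresses
  197.84.205.0/25
  197.84.205.128/25
Subnets: 197.84.205.0/25, 197.84.205.128/25


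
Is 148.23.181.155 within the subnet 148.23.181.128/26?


Subnet network: 148.23.181.128
Test IP AND mask: 148.23.181.128
Yes, 148.23.181.155 is in 148.23.181.128/26


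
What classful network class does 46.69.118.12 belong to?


First octet: 46
Binary: 00101110
0xxxxxxx -> Class A (1-126)
Class A, default mask 255.0.0.0 (/8)


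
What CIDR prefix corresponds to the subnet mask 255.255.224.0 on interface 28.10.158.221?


Binary: 11111111.11111111.11100000.00000000
Count leading 1s
Prefix: /19


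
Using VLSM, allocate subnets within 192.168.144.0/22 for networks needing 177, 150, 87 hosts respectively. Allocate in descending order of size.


177 hosts -> /24 (254 usable): 192.168.144.0/24
150 hosts -> /24 (254 usable): 192.168.145.0/24
87 hosts -> /25 (126 usable): 192.168.146.0/25
Allocation: 192.168.144.0/24 (177 hosts, 254 usable); 192.168.145.0/24 (150 hosts, 254 usable); 192.168.146.0/25 (87 hosts, 126 usable)


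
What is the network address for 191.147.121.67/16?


IP:   10111111.10010011.01111001.01000011
Mask: 11111111.11111111.00000000.00000000
AND operation:
Net:  10111111.10010011.00000000.00000000
Network: 191.147.0.0/16


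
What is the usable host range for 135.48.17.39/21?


Network: 135.48.16.0
Broadcast: 135.48.23.255
First usable = network + 1
Last usable = broadcast - 1
Range: 135.48.16.1 to 135.48.23.254


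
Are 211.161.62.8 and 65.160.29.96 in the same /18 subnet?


Mask: 255.255.192.0
211.161.62.8 AND mask = 211.161.0.0
65.160.29.96 AND mask = 65.160.0.0
No, different subnets (211.161.0.0 vs 65.160.0.0)


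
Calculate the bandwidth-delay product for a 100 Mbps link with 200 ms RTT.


BDP = bandwidth * RTT
= 100 Mbps * 200 ms
= 100 * 1e6 * 200 / 1000 bits
= 20000000 bits
= 2500000 bytes
= 2441.4062 KB
BDP = 20000000 bits (2500000 bytes)


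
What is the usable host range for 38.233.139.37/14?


Network: 38.232.0.0
Broadcast: 38.235.255.255
First usable = network + 1
Last usable = broadcast - 1
Range: 38.232.0.1 to 38.235.255.254


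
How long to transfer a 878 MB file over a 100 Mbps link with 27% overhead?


Effective throughput = 100 * (1 - 27/100) = 73 Mbps
File size in Mb = 878 * 8 = 7024 Mb
Time = 7024 / 73
Time = 96.2192 seconds


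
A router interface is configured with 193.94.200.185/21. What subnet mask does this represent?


/21 means 21 network bits, 11 host bits
Binary: 11111111111111111111100000000000
Mask: 255.255.248.0


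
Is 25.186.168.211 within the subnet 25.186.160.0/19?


Subnet network: 25.186.160.0
Test IP AND mask: 25.186.160.0
Yes, 25.186.168.211 is in 25.186.160.0/19


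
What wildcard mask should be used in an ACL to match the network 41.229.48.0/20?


Subnet mask: 255.255.240.0
Wildcard = 255.255.255.255 - subnet mask
255 - 255 = 0
255 - 255 = 0
255 - 240 = 15
255 - 0 = 255
Wildcard: 0.0.15.255


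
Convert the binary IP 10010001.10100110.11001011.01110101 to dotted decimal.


10010001 = 145
10100110 = 166
11001011 = 203
01110101 = 117
IP: 145.166.203.117


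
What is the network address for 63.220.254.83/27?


IP:   00111111.11011100.11111110.01010011
Mask: 11111111.11111111.11111111.11100000
AND operation:
Net:  00111111.11011100.11111110.01000000
Network: 63.220.254.64/27


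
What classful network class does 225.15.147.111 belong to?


First octet: 225
Binary: 11100001
1110xxxx -> Class D (224-239)
Class D (multicast), default mask N/A


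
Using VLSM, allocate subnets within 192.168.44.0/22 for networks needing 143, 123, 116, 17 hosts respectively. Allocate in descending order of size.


143 hosts -> /24 (254 usable): 192.168.44.0/24
123 hosts -> /25 (126 usable): 192.168.45.0/25
116 hosts -> /25 (126 usable): 192.168.45.128/25
17 hosts -> /27 (30 usable): 192.168.46.0/27
Allocation: 192.168.44.0/24 (143 hosts, 254 usable); 192.168.45.0/25 (123 hosts, 126 usable); 192.168.45.128/25 (116 hosts, 126 usable); 192.168.46.0/27 (17 hosts, 30 usable)


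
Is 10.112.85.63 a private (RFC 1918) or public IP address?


RFC 1918 private ranges:
  10.0.0.0/8 (10.0.0.0 - 10.255.255.255)
  172.16.0.0/12 (172.16.0.0 - 172.31.255.255)
  192.168.0.0/16 (192.168.0.0 - 192.168.255.255)
Private (in 10.0.0.0/8)


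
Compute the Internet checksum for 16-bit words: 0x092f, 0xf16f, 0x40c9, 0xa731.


Sum all words (with carry folding):
+ 0x092f = 0x092f
+ 0xf16f = 0xfa9e
+ 0x40c9 = 0x3b68
+ 0xa731 = 0xe299
One's complement: ~0xe299
Checksum = 0x1d66


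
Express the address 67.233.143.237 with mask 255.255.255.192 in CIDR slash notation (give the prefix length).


Binary: 11111111.11111111.11111111.11000000
Count leading 1s
Prefix: /26


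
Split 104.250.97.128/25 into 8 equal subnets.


New prefix = 25 + 3 = 28
Each subnet has 16 addresses
  104.250.97.128/28
  104.250.97.144/28
  104.250.97.160/28
  104.250.97.176/28
  104.250.97.192/28
  104.250.97.208/28
  104.250.97.224/28
  104.250.97.240/28
Subnets: 104.250.97.128/28, 104.250.97.144/28, 104.250.97.160/28, 104.250.97.176/28, 104.250.97.192/28, 104.250.97.208/28, 104.250.97.224/28, 104.250.97.240/28


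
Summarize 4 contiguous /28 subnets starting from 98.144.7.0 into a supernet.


Original prefix: /28
Number of subnets: 4 = 2^2
New prefix = 28 - 2 = 26
Supernet: 98.144.7.0/26


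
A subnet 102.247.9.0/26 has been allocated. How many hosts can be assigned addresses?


Host bits = 32 - 26 = 6
Total addresses = 2^6 = 64
Usable = total - 2 (network and broadcast)
Usable hosts: 62


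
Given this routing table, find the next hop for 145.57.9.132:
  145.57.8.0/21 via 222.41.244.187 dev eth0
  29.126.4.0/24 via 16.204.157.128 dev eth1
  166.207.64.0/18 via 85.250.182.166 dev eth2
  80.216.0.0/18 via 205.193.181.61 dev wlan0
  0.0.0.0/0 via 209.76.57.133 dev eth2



Longest prefix match for 145.57.9.132:
  /21 145.57.8.0: MATCH
  /24 29.126.4.0: no
  /18 166.207.64.0: no
  /18 80.216.0.0: no
  /0 0.0.0.0: MATCH
Selected: next-hop 222.41.244.187 via eth0 (matched /21)


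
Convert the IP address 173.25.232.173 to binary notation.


173 = 10101101
25 = 00011001
232 = 11101000
173 = 10101101
Binary: 10101101.00011001.11101000.10101101


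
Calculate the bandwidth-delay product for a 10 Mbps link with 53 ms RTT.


BDP = bandwidth * RTT
= 10 Mbps * 53 ms
= 10 * 1e6 * 53 / 1000 bits
= 530000 bits
= 66250 bytes
= 64.6973 KB
BDP = 530000 bits (66250 bytes)


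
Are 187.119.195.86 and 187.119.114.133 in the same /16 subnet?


Mask: 255.255.0.0
187.119.195.86 AND mask = 187.119.0.0
187.119.114.133 AND mask = 187.119.0.0
Yes, same subnet (187.119.0.0)


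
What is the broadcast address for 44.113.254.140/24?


Network: 44.113.254.0/24
Host bits = 8
Set all host bits to 1:
Broadcast: 44.113.254.255


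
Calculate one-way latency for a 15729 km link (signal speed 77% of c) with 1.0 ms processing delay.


Speed = 0.77 * 3e5 km/s = 231000 km/s
Propagation delay = 15729 / 231000 = 0.0681 s = 68.0909 ms
Processing delay = 1.0 ms
Total one-way latency = 69.0909 ms


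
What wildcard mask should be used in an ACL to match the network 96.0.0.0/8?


Subnet mask: 255.0.0.0
Wildcard = 255.255.255.255 - subnet mask
255 - 255 = 0
255 - 0 = 255
255 - 0 = 255
255 - 0 = 255
Wildcard: 0.255.255.255


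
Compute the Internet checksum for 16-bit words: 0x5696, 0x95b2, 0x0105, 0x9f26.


Sum all words (with carry folding):
+ 0x5696 = 0x5696
+ 0x95b2 = 0xec48
+ 0x0105 = 0xed4d
+ 0x9f26 = 0x8c74
One's complement: ~0x8c74
Checksum = 0x738b


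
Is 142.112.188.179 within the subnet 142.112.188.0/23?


Subnet network: 142.112.188.0
Test IP AND mask: 142.112.188.0
Yes, 142.112.188.179 is in 142.112.188.0/23


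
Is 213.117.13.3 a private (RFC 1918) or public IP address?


RFC 1918 private ranges:
  10.0.0.0/8 (10.0.0.0 - 10.255.255.255)
  172.16.0.0/12 (172.16.0.0 - 172.31.255.255)
  192.168.0.0/16 (192.168.0.0 - 192.168.255.255)
Public (not in any RFC 1918 range)


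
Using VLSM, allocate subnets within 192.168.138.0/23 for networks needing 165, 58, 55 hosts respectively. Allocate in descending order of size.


165 hosts -> /24 (254 usable): 192.168.138.0/24
58 hosts -> /26 (62 usable): 192.168.139.0/26
55 hosts -> /26 (62 usable): 192.168.139.64/26
Allocation: 192.168.138.0/24 (165 hosts, 254 usable); 192.168.139.0/26 (58 hosts, 62 usable); 192.168.139.64/26 (55 hosts, 62 usable)


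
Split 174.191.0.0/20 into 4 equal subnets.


New prefix = 20 + 2 = 22
Each subnet has 1024 addresses
  174.191.0.0/22
  174.191.4.0/22
  174.191.8.0/22
  174.191.12.0/22
Subnets: 174.191.0.0/22, 174.191.4.0/22, 174.191.8.0/22, 174.191.12.0/22


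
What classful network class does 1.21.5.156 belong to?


First octet: 1
Binary: 00000001
0xxxxxxx -> Class A (1-126)
Class A, default mask 255.0.0.0 (/8)


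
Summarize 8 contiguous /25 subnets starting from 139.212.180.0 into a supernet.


Original prefix: /25
Number of subnets: 8 = 2^3
New prefix = 25 - 3 = 22
Supernet: 139.212.180.0/22


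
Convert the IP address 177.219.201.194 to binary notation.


177 = 10110001
219 = 11011011
201 = 11001001
194 = 11000010
Binary: 10110001.11011011.11001001.11000010


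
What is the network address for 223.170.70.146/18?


IP:   11011111.10101010.01000110.10010010
Mask: 11111111.11111111.11000000.00000000
AND operation:
Net:  11011111.10101010.01000000.00000000
Network: 223.170.64.0/18


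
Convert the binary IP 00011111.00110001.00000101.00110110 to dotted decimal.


00011111 = 31
00110001 = 49
00000101 = 5
00110110 = 54
IP: 31.49.5.54


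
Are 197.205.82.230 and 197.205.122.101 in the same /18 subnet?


Mask: 255.255.192.0
197.205.82.230 AND mask = 197.205.64.0
197.205.122.101 AND mask = 197.205.64.0
Yes, same subnet (197.205.64.0)


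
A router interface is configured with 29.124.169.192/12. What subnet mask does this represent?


/12 means 12 network bits, 20 host bits
Binary: 11111111111100000000000000000000
Mask: 255.240.0.0


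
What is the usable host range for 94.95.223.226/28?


Network: 94.95.223.224
Broadcast: 94.95.223.239
First usable = network + 1
Last usable = broadcast - 1
Range: 94.95.223.225 to 94.95.223.238


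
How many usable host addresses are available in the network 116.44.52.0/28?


Host bits = 32 - 28 = 4
Total addresses = 2^4 = 16
Usable = total - 2 (network and broadcast)
Usable hosts: 14


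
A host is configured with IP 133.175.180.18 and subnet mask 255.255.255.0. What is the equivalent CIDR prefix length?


Binary: 11111111.11111111.11111111.00000000
Count leading 1s
Prefix: /24


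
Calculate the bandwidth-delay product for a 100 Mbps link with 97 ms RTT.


BDP = bandwidth * RTT
= 100 Mbps * 97 ms
= 100 * 1e6 * 97 / 1000 bits
= 9700000 bits
= 1212500 bytes
= 1184.082 KB
BDP = 9700000 bits (1212500 bytes)


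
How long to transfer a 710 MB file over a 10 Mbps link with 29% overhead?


Effective throughput = 10 * (1 - 29/100) = 7.1 Mbps
File size in Mb = 710 * 8 = 5680 Mb
Time = 5680 / 7.1
Time = 800 seconds


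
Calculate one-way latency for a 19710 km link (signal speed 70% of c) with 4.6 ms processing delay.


Speed = 0.7 * 3e5 km/s = 210000 km/s
Propagation delay = 19710 / 210000 = 0.0939 s = 93.8571 ms
Processing delay = 4.6 ms
Total one-way latency = 98.4571 ms


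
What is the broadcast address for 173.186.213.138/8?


Network: 173.0.0.0/8
Host bits = 24
Set all host bits to 1:
Broadcast: 173.255.255.255


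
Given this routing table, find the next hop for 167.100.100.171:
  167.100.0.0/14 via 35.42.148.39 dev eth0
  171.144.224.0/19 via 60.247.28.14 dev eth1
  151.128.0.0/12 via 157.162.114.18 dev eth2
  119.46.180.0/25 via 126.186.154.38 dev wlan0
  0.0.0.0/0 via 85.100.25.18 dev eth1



Longest prefix match for 167.100.100.171:
  /14 167.100.0.0: MATCH
  /19 171.144.224.0: no
  /12 151.128.0.0: no
  /25 119.46.180.0: no
  /0 0.0.0.0: MATCH
Selected: next-hop 35.42.148.39 via eth0 (matched /14)


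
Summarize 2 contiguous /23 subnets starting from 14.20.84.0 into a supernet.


Original prefix: /23
Number of subnets: 2 = 2^1
New prefix = 23 - 1 = 22
Supernet: 14.20.84.0/22


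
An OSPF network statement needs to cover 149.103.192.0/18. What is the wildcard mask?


Subnet mask: 255.255.192.0
Wildcard = 255.255.255.255 - subnet mask
255 - 255 = 0
255 - 255 = 0
255 - 192 = 63
255 - 0 = 255
Wildcard: 0.0.63.255


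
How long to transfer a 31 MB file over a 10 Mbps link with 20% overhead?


Effective throughput = 10 * (1 - 20/100) = 8 Mbps
File size in Mb = 31 * 8 = 248 Mb
Time = 248 / 8
Time = 31 seconds


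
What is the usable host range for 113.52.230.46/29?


Network: 113.52.230.40
Broadcast: 113.52.230.47
First usable = network + 1
Last usable = broadcast - 1
Range: 113.52.230.41 to 113.52.230.46


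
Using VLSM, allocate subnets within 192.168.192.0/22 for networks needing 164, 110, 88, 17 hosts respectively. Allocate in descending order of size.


164 hosts -> /24 (254 usable): 192.168.192.0/24
110 hosts -> /25 (126 usable): 192.168.193.0/25
88 hosts -> /25 (126 usable): 192.168.193.128/25
17 hosts -> /27 (30 usable): 192.168.194.0/27
Allocation: 192.168.192.0/24 (164 hosts, 254 usable); 192.168.193.0/25 (110 hosts, 126 usable); 192.168.193.128/25 (88 hosts, 126 usable); 192.168.194.0/27 (17 hosts, 30 usable)


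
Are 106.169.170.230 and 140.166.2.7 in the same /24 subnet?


Mask: 255.255.255.0
106.169.170.230 AND mask = 106.169.170.0
140.166.2.7 AND mask = 140.166.2.0
No, different subnets (106.169.170.0 vs 140.166.2.0)


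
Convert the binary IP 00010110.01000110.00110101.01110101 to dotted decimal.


00010110 = 22
01000110 = 70
00110101 = 53
01110101 = 117
IP: 22.70.53.117


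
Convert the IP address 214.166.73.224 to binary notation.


214 = 11010110
166 = 10100110
73 = 01001001
224 = 11100000
Binary: 11010110.10100110.01001001.11100000


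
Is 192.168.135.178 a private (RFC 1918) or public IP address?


RFC 1918 private ranges:
  10.0.0.0/8 (10.0.0.0 - 10.255.255.255)
  172.16.0.0/12 (172.16.0.0 - 172.31.255.255)
  192.168.0.0/16 (192.168.0.0 - 192.168.255.255)
Private (in 192.168.0.0/16)


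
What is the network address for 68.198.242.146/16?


IP:   01000100.11000110.11110010.10010010
Mask: 11111111.11111111.00000000.00000000
AND operation:
Net:  01000100.11000110.00000000.00000000
Network: 68.198.0.0/16


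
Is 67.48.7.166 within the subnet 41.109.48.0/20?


Subnet network: 41.109.48.0
Test IP AND mask: 67.48.0.0
No, 67.48.7.166 is not in 41.109.48.0/20


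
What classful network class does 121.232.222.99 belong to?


First octet: 121
Binary: 01111001
0xxxxxxx -> Class A (1-126)
Class A, default mask 255.0.0.0 (/8)


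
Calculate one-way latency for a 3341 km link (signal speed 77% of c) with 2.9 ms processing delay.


Speed = 0.77 * 3e5 km/s = 231000 km/s
Propagation delay = 3341 / 231000 = 0.0145 s = 14.4632 ms
Processing delay = 2.9 ms
Total one-way latency = 17.3632 ms


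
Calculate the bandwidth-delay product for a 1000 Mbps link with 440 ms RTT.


BDP = bandwidth * RTT
= 1000 Mbps * 440 ms
= 1000 * 1e6 * 440 / 1000 bits
= 440000000 bits
= 55000000 bytes
= 53710.9375 KB
BDP = 440000000 bits (55000000 bytes)


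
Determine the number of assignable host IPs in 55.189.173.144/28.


Host bits = 32 - 28 = 4
Total addresses = 2^4 = 16
Usable = total - 2 (network and broadcast)
Usable hosts: 14


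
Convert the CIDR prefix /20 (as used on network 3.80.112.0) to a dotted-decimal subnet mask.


/20 means 20 network bits, 12 host bits
Binary: 11111111111111111111000000000000
Mask: 255.255.240.0


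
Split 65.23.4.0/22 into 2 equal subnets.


New prefix = 22 + 1 = 23
Each subnet has 512 addresses
  65.23.4.0/23
  65.23.6.0/23
Subnets: 65.23.4.0/23, 65.23.6.0/23


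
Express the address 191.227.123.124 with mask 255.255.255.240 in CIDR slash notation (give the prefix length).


Binary: 11111111.11111111.11111111.11110000
Count leading 1s
Prefix: /28


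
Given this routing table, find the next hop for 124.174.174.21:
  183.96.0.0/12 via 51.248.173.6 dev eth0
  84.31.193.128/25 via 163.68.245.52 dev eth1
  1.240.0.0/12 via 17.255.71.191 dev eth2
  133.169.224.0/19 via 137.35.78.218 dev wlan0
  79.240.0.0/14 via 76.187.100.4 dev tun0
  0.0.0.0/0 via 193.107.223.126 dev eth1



Longest prefix match for 124.174.174.21:
  /12 183.96.0.0: no
  /25 84.31.193.128: no
  /12 1.240.0.0: no
  /19 133.169.224.0: no
  /14 79.240.0.0: no
  /0 0.0.0.0: MATCH
Selected: next-hop 193.107.223.126 via eth1 (matched /0)


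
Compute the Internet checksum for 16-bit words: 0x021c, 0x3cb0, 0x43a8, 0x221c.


Sum all words (with carry folding):
+ 0x021c = 0x021c
+ 0x3cb0 = 0x3ecc
+ 0x43a8 = 0x8274
+ 0x221c = 0xa490
One's complement: ~0xa490
Checksum = 0x5b6f


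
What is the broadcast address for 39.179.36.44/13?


Network: 39.176.0.0/13
Host bits = 19
Set all host bits to 1:
Broadcast: 39.183.255.255


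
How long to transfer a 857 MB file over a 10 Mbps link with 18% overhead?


Effective throughput = 10 * (1 - 18/100) = 8.2 Mbps
File size in Mb = 857 * 8 = 6856 Mb
Time = 6856 / 8.2
Time = 836.0976 seconds


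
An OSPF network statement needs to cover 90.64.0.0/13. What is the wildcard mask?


Subnet mask: 255.248.0.0
Wildcard = 255.255.255.255 - subnet mask
255 - 255 = 0
255 - 248 = 7
255 - 0 = 255
255 - 0 = 255
Wildcard: 0.7.255.255


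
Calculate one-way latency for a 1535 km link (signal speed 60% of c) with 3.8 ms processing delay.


Speed = 0.6 * 3e5 km/s = 180000 km/s
Propagation delay = 1535 / 180000 = 0.0085 s = 8.5278 ms
Processing delay = 3.8 ms
Total one-way latency = 12.3278 ms


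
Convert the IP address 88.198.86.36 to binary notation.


88 = 01011000
198 = 11000110
86 = 01010110
36 = 00100100
Binary: 01011000.11000110.01010110.00100100


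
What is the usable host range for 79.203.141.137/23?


Network: 79.203.140.0
Broadcast: 79.203.141.255
First usable = network + 1
Last usable = broadcast - 1
Range: 79.203.140.1 to 79.203.141.254


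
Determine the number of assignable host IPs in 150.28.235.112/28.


Host bits = 32 - 28 = 4
Total addresses = 2^4 = 16
Usable = total - 2 (network and broadcast)
Usable hosts: 14


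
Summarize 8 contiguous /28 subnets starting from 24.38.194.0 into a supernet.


Original prefix: /28
Number of subnets: 8 = 2^3
New prefix = 28 - 3 = 25
Supernet: 24.38.194.0/25


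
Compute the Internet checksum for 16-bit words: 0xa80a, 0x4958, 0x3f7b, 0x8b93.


Sum all words (with carry folding):
+ 0xa80a = 0xa80a
+ 0x4958 = 0xf162
+ 0x3f7b = 0x30de
+ 0x8b93 = 0xbc71
One's complement: ~0xbc71
Checksum = 0x438e


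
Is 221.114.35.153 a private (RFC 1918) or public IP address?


RFC 1918 private ranges:
  10.0.0.0/8 (10.0.0.0 - 10.255.255.255)
  172.16.0.0/12 (172.16.0.0 - 172.31.255.255)
  192.168.0.0/16 (192.168.0.0 - 192.168.255.255)
Public (not in any RFC 1918 range)


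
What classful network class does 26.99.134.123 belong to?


First octet: 26
Binary: 00011010
0xxxxxxx -> Class A (1-126)
Class A, default mask 255.0.0.0 (/8)


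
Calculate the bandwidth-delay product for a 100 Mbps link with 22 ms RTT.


BDP = bandwidth * RTT
= 100 Mbps * 22 ms
= 100 * 1e6 * 22 / 1000 bits
= 2200000 bits
= 275000 bytes
= 268.5547 KB
BDP = 2200000 bits (275000 bytes)


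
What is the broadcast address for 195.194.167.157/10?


Network: 195.192.0.0/10
Host bits = 22
Set all host bits to 1:
Broadcast: 195.255.255.255


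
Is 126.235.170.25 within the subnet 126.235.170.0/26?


Subnet network: 126.235.170.0
Test IP AND mask: 126.235.170.0
Yes, 126.235.170.25 is in 126.235.170.0/26


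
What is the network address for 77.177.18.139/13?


IP:   01001101.10110001.00010010.10001011
Mask: 11111111.11111000.00000000.00000000
AND operation:
Net:  01001101.10110000.00000000.00000000
Network: 77.176.0.0/13


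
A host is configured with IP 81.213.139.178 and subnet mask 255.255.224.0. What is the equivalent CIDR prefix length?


Binary: 11111111.11111111.11100000.00000000
Count leading 1s
Prefix: /19


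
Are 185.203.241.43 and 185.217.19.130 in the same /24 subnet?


Mask: 255.255.255.0
185.203.241.43 AND mask = 185.203.241.0
185.217.19.130 AND mask = 185.217.19.0
No, different subnets (185.203.241.0 vs 185.217.19.0)


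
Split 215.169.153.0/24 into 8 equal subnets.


New prefix = 24 + 3 = 27
Each subnet has 32 addresses
  215.169.153.0/27
  215.169.153.32/27
  215.169.153.64/27
  215.169.153.96/27
  215.169.153.128/27
  215.169.153.160/27
  215.169.153.192/27
  215.169.153.224/27
Subnets: 215.169.153.0/27, 215.169.153.32/27, 215.169.153.64/27, 215.169.153.96/27, 215.169.153.128/27, 215.169.153.160/27, 215.169.153.192/27, 215.169.153.224/27


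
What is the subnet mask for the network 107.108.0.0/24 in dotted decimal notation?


/24 means 24 network bits, 8 host bits
Binary: 11111111111111111111111100000000
Mask: 255.255.255.0


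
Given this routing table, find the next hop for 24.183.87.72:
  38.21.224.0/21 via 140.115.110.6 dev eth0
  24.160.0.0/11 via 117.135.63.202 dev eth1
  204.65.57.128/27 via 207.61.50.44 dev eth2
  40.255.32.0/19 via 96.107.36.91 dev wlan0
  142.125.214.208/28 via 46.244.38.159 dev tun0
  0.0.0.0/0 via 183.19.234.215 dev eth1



Longest prefix match for 24.183.87.72:
  /21 38.21.224.0: no
  /11 24.160.0.0: MATCH
  /27 204.65.57.128: no
  /19 40.255.32.0: no
  /28 142.125.214.208: no
  /0 0.0.0.0: MATCH
Selected: next-hop 117.135.63.202 via eth1 (matched /11)


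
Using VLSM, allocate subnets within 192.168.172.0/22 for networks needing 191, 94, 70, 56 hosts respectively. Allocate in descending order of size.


191 hosts -> /24 (254 usable): 192.168.172.0/24
94 hosts -> /25 (126 usable): 192.168.173.0/25
70 hosts -> /25 (126 usable): 192.168.173.128/25
56 hosts -> /26 (62 usable): 192.168.174.0/26
Allocation: 192.168.172.0/24 (191 hosts, 254 usable); 192.168.173.0/25 (94 hosts, 126 usable); 192.168.173.128/25 (70 hosts, 126 usable); 192.168.174.0/26 (56 hosts, 62 usable)


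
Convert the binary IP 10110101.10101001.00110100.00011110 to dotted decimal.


10110101 = 181
10101001 = 169
00110100 = 52
00011110 = 30
IP: 181.169.52.30


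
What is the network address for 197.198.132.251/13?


IP:   11000101.11000110.10000100.11111011
Mask: 11111111.11111000.00000000.00000000
AND operation:
Net:  11000101.11000000.00000000.00000000
Network: 197.192.0.0/13


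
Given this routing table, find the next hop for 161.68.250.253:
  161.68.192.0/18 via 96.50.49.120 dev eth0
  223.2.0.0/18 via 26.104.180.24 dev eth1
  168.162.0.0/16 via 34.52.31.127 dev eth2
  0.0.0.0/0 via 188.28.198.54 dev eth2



Longest prefix match for 161.68.250.253:
  /18 161.68.192.0: MATCH
  /18 223.2.0.0: no
  /16 168.162.0.0: no
  /0 0.0.0.0: MATCH
Selected: next-hop 96.50.49.120 via eth0 (matched /18)
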